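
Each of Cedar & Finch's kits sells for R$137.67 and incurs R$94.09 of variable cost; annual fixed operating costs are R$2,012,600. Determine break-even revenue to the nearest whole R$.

R$6,357,839

Contribution margin per unit = R$137.67 − R$94.09 = R$43.58, a CM ratio of R$43.58 ÷ R$137.67 = 0.3166.
Break-even sales = FC ÷ CM ratio = R$2,012,600 × R$137.67 / R$43.58 = R$6,357,839.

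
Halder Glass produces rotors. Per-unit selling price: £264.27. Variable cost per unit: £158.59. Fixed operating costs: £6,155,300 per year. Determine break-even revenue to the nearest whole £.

CM per unit = £264.27 − £158.59 = £105.68; CM ratio = £105.68 / £264.27 = 0.3999.
Break-even revenue = fixed costs × price ÷ CM = £6,155,300 × £264.27 ÷ £105.68 = £15,392,327.

£15,392,327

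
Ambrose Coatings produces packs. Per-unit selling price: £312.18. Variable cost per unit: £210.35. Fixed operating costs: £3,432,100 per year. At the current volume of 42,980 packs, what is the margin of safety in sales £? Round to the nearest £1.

£2,895,715

Each unit contributes £312.18 − £210.35 = £101.83. Break-even units = £3,432,100 ÷ £101.83 = 33,704.21; break-even revenue = 33,704.21 × £312.18 = £10,521,781.18.
Actual sales revenue = 42,980 × £312.18 = £13,417,496.40.
Margin of safety = £13,417,496.40 − £10,521,781.18 = £2,895,715.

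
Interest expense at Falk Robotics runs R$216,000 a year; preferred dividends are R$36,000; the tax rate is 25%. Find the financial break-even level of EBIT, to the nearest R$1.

Grossing the preferred dividend up to pre-tax terms: R$36,000 / (1 − 0.25) = R$48,000.00.
EPS = 0 when EBIT covers interest plus the pre-tax preferred burden: R$216,000 + R$48,000.00 = R$264,000.00.

R$264,000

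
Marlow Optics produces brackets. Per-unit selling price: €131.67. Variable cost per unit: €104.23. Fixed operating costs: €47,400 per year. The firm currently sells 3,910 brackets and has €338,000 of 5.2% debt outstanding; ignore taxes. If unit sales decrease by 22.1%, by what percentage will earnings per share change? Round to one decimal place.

-56.0%

Total contribution margin = 3,910 × €27.44 = €107,290.40.
Operating income = contribution − fixed costs = €107,290.40 − €47,400 = €59,890.40.
After interest of €17,576.00, pre-tax earnings = €42,314.40.
Degree of combined leverage = contribution ÷ (EBIT − I) = €107,290.40 ÷ €42,314.40 = 2.5356.
%ΔEPS = DCL × %ΔSales = 2.5356 × -22.1% = -56.0%.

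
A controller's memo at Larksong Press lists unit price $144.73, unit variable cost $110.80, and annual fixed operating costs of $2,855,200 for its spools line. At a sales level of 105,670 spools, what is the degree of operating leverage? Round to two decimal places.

4.91

At 105,670 units, contribution = 105,670 × $33.93 = $3,585,383.10.
Subtracting fixed costs: EBIT = $3,585,383.10 − $2,855,200 = $730,183.10.
DOL = contribution ÷ EBIT = $3,585,383.10 ÷ $730,183.10 = 4.9103.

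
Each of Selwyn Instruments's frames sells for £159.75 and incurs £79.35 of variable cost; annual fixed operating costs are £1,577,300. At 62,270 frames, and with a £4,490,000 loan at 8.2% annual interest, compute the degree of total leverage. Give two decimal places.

1.64

At 62,270 units, contribution = 62,270 × £80.40 = £5,006,508.00.
Subtracting fixed costs: EBIT = £5,006,508.00 − £1,577,300 = £3,429,208.00. Interest = £368,180.00.
DOL = £5,006,508.00 ÷ £3,429,208.00 = 1.4600; DFL = £3,429,208.00 ÷ £3,061,028.00 = 1.1203.
Combined leverage = 1.4600 × 1.1203 = 1.6356.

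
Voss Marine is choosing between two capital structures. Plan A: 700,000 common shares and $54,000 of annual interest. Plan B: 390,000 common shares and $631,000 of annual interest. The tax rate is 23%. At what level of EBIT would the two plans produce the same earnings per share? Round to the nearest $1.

Set EPS_A = EPS_B: (EBIT − $54,000)(1 − 0.23) ÷ 700,000 = (EBIT − $631,000)(1 − 0.23) ÷ 390,000.
Cancelling (1 − t) and cross-multiplying: 390,000·(EBIT − 54,000) = 700,000·(EBIT − 631,000).
Solving, EBIT = (631,000·700,000 − 54,000·390,000) / (700,000 − 390,000) = 420,640,000,000 / 310,000 = 1,356,903.23.

$1,356,903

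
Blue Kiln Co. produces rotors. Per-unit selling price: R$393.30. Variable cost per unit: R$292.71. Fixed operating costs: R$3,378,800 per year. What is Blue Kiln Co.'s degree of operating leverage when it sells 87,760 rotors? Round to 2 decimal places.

1.62

Total contribution margin = 87,760 × R$100.59 = R$8,827,778.40.
EBIT = R$8,827,778.40 − R$3,378,800 = R$5,448,978.40.
DOL = contribution ÷ EBIT = R$8,827,778.40 ÷ R$5,448,978.40 = 1.6201.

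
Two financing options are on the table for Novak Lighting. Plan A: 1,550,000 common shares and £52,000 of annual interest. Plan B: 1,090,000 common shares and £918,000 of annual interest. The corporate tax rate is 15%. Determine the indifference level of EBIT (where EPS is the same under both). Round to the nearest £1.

£2,970,043

Set EPS_A = EPS_B: (EBIT − £52,000)(1 − 0.15) ÷ 1,550,000 = (EBIT − £918,000)(1 − 0.15) ÷ 1,090,000.
The (1 − t) factor cancels: (EBIT − 52,000) × 1,090,000 = (EBIT − 918,000) × 1,550,000.
EBIT × (1,550,000 − 1,090,000) = 918,000 × 1,550,000 − 52,000 × 1,090,000 = 1,366,220,000,000, so EBIT = 1,366,220,000,000 ÷ 460,000 = 2,970,043.48.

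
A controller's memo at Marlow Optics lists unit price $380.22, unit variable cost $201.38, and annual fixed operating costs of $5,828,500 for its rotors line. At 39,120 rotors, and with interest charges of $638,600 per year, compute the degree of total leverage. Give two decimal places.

13.22

Contribution at this volume is 39,120 × $178.84 = $6,996,220.80.
Subtracting fixed costs: EBIT = $6,996,220.80 − $5,828,500 = $1,167,720.80. Interest = $638,600.00, so EBIT − I = $529,120.80.
DCL = contribution ÷ (EBIT − I) = $6,996,220.80 ÷ $529,120.80 = 13.2224.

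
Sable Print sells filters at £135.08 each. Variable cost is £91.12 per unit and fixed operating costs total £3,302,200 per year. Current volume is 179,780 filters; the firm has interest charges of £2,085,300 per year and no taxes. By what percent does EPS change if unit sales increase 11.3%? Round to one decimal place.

+35.5%

At 179,780 units, contribution = 179,780 × £43.96 = £7,903,128.80.
Operating income = contribution − fixed costs = £7,903,128.80 − £3,302,200 = £4,600,928.80.
After interest of £2,085,300.00, pre-tax earnings = £2,515,628.80.
Degree of combined leverage = contribution ÷ (EBIT − I) = £7,903,128.80 ÷ £2,515,628.80 = 3.1416.
%ΔEPS = DCL × %ΔSales = 3.1416 × +11.3% = +35.5%.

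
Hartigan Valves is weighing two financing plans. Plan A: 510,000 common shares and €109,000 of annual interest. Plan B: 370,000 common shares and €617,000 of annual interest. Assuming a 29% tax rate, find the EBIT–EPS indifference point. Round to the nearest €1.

€1,959,571

Set EPS_A = EPS_B: (EBIT − €109,000)(1 − 0.29) ÷ 510,000 = (EBIT − €617,000)(1 − 0.29) ÷ 370,000.
The (1 − t) factor cancels: (EBIT − 109,000) × 370,000 = (EBIT − 617,000) × 510,000.
EBIT × (510,000 − 370,000) = 617,000 × 510,000 − 109,000 × 370,000 = 274,340,000,000, so EBIT = 274,340,000,000 ÷ 140,000 = 1,959,571.43.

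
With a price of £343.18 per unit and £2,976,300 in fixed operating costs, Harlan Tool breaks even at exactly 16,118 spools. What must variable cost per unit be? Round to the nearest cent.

£158.52

At break-even, FC = Q × (P − VC), so P − VC = £2,976,300 ÷ 16,118 = £184.6569.
Variable cost per unit = £343.18 − £184.6569 = £158.52.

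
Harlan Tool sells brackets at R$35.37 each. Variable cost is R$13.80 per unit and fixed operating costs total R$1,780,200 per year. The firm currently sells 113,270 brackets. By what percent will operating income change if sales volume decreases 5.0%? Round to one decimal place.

Total contribution margin = 113,270 × R$21.57 = R$2,443,233.90.
Operating income = contribution − fixed costs = R$2,443,233.90 − R$1,780,200 = R$663,033.90.
DOL = contribution ÷ EBIT = R$2,443,233.90 ÷ R$663,033.90 = 3.6849.
%ΔEBIT = DOL × %ΔSales = 3.6849 × -5.0% = -18.4%.

-18.4%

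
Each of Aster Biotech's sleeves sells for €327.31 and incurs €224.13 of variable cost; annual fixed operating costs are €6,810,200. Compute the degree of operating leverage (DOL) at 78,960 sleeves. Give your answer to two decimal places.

6.09

Contribution at this volume is 78,960 × €103.18 = €8,147,092.80.
Operating income = contribution − fixed costs = €8,147,092.80 − €6,810,200 = €1,336,892.80.
DOL = contribution ÷ EBIT = €8,147,092.80 ÷ €1,336,892.80 = 6.0941.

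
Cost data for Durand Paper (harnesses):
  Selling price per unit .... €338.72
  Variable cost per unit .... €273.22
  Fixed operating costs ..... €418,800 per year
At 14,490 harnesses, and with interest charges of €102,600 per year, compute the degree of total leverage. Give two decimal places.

At 14,490 units, contribution = 14,490 × €65.50 = €949,095.00.
Subtracting fixed costs: EBIT = €949,095.00 − €418,800 = €530,295.00. Interest = €102,600.00.
DOL = €949,095.00 ÷ €530,295.00 = 1.7897; DFL = €530,295.00 ÷ €427,695.00 = 1.2399.
DCL = DOL × DFL = 1.7897 × 1.2399 = 2.2190.

2.22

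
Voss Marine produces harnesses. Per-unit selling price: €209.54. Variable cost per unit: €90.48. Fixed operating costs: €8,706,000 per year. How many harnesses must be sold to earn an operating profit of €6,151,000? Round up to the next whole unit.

Unit CM = price − variable cost = €209.54 − €90.48 = €119.06.
Units = (FC + target) / CM = (€8,706,000 + €6,151,000) / €119.06 = 124,785.82, so 124,786 harnesses.

124,786 harnesses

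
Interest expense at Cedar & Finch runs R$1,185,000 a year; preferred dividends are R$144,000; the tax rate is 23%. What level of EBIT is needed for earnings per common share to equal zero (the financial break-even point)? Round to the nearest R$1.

Preferred dividends are paid after tax, so their pre-tax equivalent is R$144,000 ÷ (1 − 0.23) = R$187,012.99.
Financial break-even EBIT = interest + D_p ÷ (1 − t) = R$1,185,000 + R$187,012.99 = R$1,372,012.99.

R$1,372,013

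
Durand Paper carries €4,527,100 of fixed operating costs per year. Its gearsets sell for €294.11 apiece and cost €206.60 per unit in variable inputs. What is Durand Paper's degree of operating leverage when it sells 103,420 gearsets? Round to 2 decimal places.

Total contribution margin = 103,420 × €87.51 = €9,050,284.20.
EBIT = €9,050,284.20 − €4,527,100 = €4,523,184.20.
So DOL = total CM / EBIT = €9,050,284.20 / €4,523,184.20 = 2.0009.

2.00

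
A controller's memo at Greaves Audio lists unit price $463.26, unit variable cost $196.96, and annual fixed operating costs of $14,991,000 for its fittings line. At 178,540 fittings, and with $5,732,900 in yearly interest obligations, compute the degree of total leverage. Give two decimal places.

1.77

Contribution at this volume is 178,540 × $266.30 = $47,545,202.00.
EBIT = $47,545,202.00 − $14,991,000 = $32,554,202.00. Interest = $5,732,900.00.
DOL = $47,545,202.00 ÷ $32,554,202.00 = 1.4605; DFL = $32,554,202.00 ÷ $26,821,302.00 = 1.2137.
DCL = DOL × DFL = 1.4605 × 1.2137 = 1.7726.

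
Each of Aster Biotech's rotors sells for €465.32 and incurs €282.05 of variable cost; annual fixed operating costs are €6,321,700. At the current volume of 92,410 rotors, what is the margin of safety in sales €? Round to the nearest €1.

Each unit contributes €465.32 − €282.05 = €183.27. Break-even units = €6,321,700 ÷ €183.27 = 34,493.92; break-even revenue = 34,493.92 × €465.32 = €16,050,709.03.
Actual sales revenue = 92,410 × €465.32 = €43,000,221.20.
Margin of safety = €43,000,221.20 − €16,050,709.03 = €26,949,512.

€26,949,512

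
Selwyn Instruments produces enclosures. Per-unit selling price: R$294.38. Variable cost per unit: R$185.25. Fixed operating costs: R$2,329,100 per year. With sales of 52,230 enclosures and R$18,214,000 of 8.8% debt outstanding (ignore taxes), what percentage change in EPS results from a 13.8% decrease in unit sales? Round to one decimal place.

Contribution at this volume is 52,230 × R$109.13 = R$5,699,859.90.
Operating income = contribution − fixed costs = R$5,699,859.90 − R$2,329,100 = R$3,370,759.90.
After interest of R$1,602,832.00, pre-tax earnings = R$1,767,927.90.
Degree of combined leverage = contribution ÷ (EBIT − I) = R$5,699,859.90 ÷ R$1,767,927.90 = 3.2240.
%ΔEPS = DCL × %ΔSales = 3.2240 × -13.8% = -44.5%.

-44.5%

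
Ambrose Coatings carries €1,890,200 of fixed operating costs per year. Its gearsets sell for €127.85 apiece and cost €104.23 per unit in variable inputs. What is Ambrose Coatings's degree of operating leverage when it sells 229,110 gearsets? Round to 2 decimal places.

1.54

At 229,110 units, contribution = 229,110 × €23.62 = €5,411,578.20.
EBIT = €5,411,578.20 − €1,890,200 = €3,521,378.20.
Degree of operating leverage = €5,411,578.20 / €3,521,378.20 = 1.5368.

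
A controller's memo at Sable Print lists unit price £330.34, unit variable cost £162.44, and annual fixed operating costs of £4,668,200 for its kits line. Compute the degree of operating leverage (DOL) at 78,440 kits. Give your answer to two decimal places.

1.55

Total contribution margin = 78,440 × £167.90 = £13,170,076.00.
Subtracting fixed costs: EBIT = £13,170,076.00 − £4,668,200 = £8,501,876.00.
DOL = contribution ÷ EBIT = £13,170,076.00 ÷ £8,501,876.00 = 1.5491.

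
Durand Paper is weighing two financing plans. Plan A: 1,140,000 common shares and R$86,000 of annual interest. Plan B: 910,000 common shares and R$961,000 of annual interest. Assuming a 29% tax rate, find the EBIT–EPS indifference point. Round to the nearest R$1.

R$4,422,957

At indifference, (EBIT − 86,000)(1 − t)/1,140,000 = (EBIT − 961,000)(1 − t)/910,000.
Cancelling (1 − t) and cross-multiplying: 910,000·(EBIT − 86,000) = 1,140,000·(EBIT − 961,000).
EBIT × (1,140,000 − 910,000) = 961,000 × 1,140,000 − 86,000 × 910,000 = 1,017,280,000,000, so EBIT = 1,017,280,000,000 ÷ 230,000 = 4,422,956.52.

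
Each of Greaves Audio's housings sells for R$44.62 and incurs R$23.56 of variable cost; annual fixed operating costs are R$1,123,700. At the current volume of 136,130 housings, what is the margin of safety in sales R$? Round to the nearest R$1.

R$3,693,328

Each unit contributes R$44.62 − R$23.56 = R$21.06. Break-even units = R$1,123,700 ÷ R$21.06 = 53,357.08; break-even revenue = 53,357.08 × R$44.62 = R$2,380,792.69.
Actual sales revenue = 136,130 × R$44.62 = R$6,074,120.60.
Margin of safety = R$6,074,120.60 − R$2,380,792.69 = R$3,693,328.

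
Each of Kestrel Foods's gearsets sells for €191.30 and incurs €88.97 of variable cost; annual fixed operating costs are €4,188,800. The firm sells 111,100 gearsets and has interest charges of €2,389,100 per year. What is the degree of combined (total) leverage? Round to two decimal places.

2.37

At 111,100 units, contribution = 111,100 × €102.33 = €11,368,863.00.
Subtracting fixed costs: EBIT = €11,368,863.00 − €4,188,800 = €7,180,063.00. Interest = €2,389,100.00.
DOL = €11,368,863.00 ÷ €7,180,063.00 = 1.5834; DFL = €7,180,063.00 ÷ €4,790,963.00 = 1.4987.
DCL = DOL × DFL = 1.5834 × 1.4987 = 2.3730.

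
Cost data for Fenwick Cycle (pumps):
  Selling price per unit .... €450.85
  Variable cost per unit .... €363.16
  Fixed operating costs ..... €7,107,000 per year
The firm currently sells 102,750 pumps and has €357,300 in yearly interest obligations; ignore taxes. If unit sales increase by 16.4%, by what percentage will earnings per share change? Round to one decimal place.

Total contribution margin = 102,750 × €87.69 = €9,010,147.50.
Operating income = contribution − fixed costs = €9,010,147.50 − €7,107,000 = €1,903,147.50.
Interest = €357,300.00, so EBIT − I = €1,545,847.50.
Degree of combined leverage = contribution ÷ (EBIT − I) = €9,010,147.50 ÷ €1,545,847.50 = 5.8286.
EPS therefore changes by 5.8286 × (+16.4%) = +95.6%.

+95.6%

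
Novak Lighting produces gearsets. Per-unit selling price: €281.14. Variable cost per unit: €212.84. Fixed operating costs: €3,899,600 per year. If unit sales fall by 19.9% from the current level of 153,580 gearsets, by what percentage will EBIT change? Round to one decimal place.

-31.7%

Total contribution margin = 153,580 × €68.30 = €10,489,514.00.
Subtracting fixed costs: EBIT = €10,489,514.00 − €3,899,600 = €6,589,914.00.
So DOL = total CM / EBIT = €10,489,514.00 / €6,589,914.00 = 1.5918.
Operating income changes by 1.5918 × -19.9% = -31.7%.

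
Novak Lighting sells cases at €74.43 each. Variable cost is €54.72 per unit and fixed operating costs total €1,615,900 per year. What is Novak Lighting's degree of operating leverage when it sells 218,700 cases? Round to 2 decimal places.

Contribution at this volume is 218,700 × €19.71 = €4,310,577.00.
Operating income = contribution − fixed costs = €4,310,577.00 − €1,615,900 = €2,694,677.00.
DOL = contribution ÷ EBIT = €4,310,577.00 ÷ €2,694,677.00 = 1.5997.

1.60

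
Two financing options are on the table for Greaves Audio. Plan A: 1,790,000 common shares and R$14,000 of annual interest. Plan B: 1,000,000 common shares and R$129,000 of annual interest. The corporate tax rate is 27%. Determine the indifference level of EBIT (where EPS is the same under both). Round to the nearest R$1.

At indifference, (EBIT − 14,000)(1 − t)/1,790,000 = (EBIT − 129,000)(1 − t)/1,000,000.
The (1 − t) factor cancels: (EBIT − 14,000) × 1,000,000 = (EBIT − 129,000) × 1,790,000.
EBIT × (1,790,000 − 1,000,000) = 129,000 × 1,790,000 − 14,000 × 1,000,000 = 216,910,000,000, so EBIT = 216,910,000,000 ÷ 790,000 = 274,569.62.

R$274,570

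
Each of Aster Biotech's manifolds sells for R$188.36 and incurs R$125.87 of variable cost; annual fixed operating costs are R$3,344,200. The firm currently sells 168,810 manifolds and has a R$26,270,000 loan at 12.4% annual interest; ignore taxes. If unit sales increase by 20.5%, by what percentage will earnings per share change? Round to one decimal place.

At 168,810 units, contribution = 168,810 × R$62.49 = R$10,548,936.90.
Subtracting fixed costs: EBIT = R$10,548,936.90 − R$3,344,200 = R$7,204,736.90.
Interest = R$3,257,480.00, so EBIT − I = R$3,947,256.90.
DCL = total CM / (EBIT − I) = R$10,548,936.90 / R$3,947,256.90 = 2.6725.
EPS therefore changes by 2.6725 × (+20.5%) = +54.8%.

+54.8%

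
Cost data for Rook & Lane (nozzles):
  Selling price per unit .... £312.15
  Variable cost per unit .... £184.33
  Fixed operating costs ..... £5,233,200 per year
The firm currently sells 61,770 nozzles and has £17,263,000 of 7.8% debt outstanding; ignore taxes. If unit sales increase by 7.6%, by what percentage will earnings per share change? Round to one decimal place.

Total contribution margin = 61,770 × £127.82 = £7,895,441.40.
Subtracting fixed costs: EBIT = £7,895,441.40 − £5,233,200 = £2,662,241.40.
After interest of £1,346,514.00, pre-tax earnings = £1,315,727.40.
Degree of combined leverage = contribution ÷ (EBIT − I) = £7,895,441.40 ÷ £1,315,727.40 = 6.0008.
%ΔEPS = DCL × %ΔSales = 6.0008 × +7.6% = +45.6%.

+45.6%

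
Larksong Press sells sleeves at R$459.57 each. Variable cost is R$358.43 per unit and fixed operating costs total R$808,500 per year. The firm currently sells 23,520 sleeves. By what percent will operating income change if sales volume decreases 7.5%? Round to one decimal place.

-11.4%

At 23,520 units, contribution = 23,520 × R$101.14 = R$2,378,812.80.
Subtracting fixed costs: EBIT = R$2,378,812.80 − R$808,500 = R$1,570,312.80.
DOL = contribution ÷ EBIT = R$2,378,812.80 ÷ R$1,570,312.80 = 1.5149.
So EBIT moves 1.5149 × (-7.5%) = -11.4%.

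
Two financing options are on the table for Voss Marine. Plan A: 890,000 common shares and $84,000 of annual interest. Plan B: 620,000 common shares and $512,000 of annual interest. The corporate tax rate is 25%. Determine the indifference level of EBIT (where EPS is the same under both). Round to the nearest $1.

$1,494,815

Set EPS_A = EPS_B: (EBIT − $84,000)(1 − 0.25) ÷ 890,000 = (EBIT − $512,000)(1 − 0.25) ÷ 620,000.
The (1 − t) factor cancels: (EBIT − 84,000) × 620,000 = (EBIT − 512,000) × 890,000.
Solving, EBIT = (512,000·890,000 − 84,000·620,000) / (890,000 − 620,000) = 403,600,000,000 / 270,000 = 1,494,814.81.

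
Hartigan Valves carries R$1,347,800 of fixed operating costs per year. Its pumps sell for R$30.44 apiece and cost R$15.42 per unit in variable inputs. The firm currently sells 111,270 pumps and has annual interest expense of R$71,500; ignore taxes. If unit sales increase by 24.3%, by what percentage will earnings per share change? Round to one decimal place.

Contribution at this volume is 111,270 × R$15.02 = R$1,671,275.40.
Operating income = contribution − fixed costs = R$1,671,275.40 − R$1,347,800 = R$323,475.40.
Interest = R$71,500.00, so EBIT − I = R$251,975.40.
DCL = total CM / (EBIT − I) = R$1,671,275.40 / R$251,975.40 = 6.6327.
EPS therefore changes by 6.6327 × (+24.3%) = +161.2%.

+161.2%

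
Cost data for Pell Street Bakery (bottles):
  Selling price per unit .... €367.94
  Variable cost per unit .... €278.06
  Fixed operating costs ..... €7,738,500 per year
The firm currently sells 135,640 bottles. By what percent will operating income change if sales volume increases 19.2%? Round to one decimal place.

Total contribution margin = 135,640 × €89.88 = €12,191,323.20.
Subtracting fixed costs: EBIT = €12,191,323.20 − €7,738,500 = €4,452,823.20.
DOL = contribution ÷ EBIT = €12,191,323.20 ÷ €4,452,823.20 = 2.7379.
So EBIT moves 2.7379 × (+19.2%) = +52.6%.

+52.6%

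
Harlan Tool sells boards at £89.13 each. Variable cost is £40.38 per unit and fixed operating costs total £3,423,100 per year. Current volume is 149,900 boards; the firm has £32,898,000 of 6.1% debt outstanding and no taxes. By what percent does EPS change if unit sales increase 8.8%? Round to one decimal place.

Total contribution margin = 149,900 × £48.75 = £7,307,625.00.
Operating income = contribution − fixed costs = £7,307,625.00 − £3,423,100 = £3,884,525.00.
After interest of £2,006,778.00, pre-tax earnings = £1,877,747.00.
DCL = total CM / (EBIT − I) = £7,307,625.00 / £1,877,747.00 = 3.8917.
EPS therefore changes by 3.8917 × (+8.8%) = +34.2%.

+34.2%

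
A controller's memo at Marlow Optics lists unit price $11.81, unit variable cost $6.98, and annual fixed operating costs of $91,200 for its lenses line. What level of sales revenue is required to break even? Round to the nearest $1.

Contribution margin per unit = $11.81 − $6.98 = $4.83, a CM ratio of $4.83 ÷ $11.81 = 0.4090.
Break-even sales = FC ÷ CM ratio = $91,200 × $11.81 / $4.83 = $222,996.

$222,996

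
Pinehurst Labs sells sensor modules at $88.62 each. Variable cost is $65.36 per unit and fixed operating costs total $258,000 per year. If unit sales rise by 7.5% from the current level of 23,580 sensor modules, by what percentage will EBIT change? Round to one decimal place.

At 23,580 units, contribution = 23,580 × $23.26 = $548,470.80.
Operating income = contribution − fixed costs = $548,470.80 − $258,000 = $290,470.80.
So DOL = total CM / EBIT = $548,470.80 / $290,470.80 = 1.8882.
Operating income changes by 1.8882 × +7.5% = +14.2%.

+14.2%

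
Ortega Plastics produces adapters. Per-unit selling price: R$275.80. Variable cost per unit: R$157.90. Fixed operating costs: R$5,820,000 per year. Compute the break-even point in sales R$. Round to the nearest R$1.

CM per unit = R$275.80 − R$157.90 = R$117.90; CM ratio = R$117.90 / R$275.80 = 0.4275.
Break-even sales = FC ÷ CM ratio = R$5,820,000 × R$275.80 / R$117.90 = R$13,614,555.

R$13,614,555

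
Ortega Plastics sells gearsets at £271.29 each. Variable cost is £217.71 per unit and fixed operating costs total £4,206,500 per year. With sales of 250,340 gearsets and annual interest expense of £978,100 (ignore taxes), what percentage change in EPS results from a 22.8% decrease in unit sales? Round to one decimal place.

At 250,340 units, contribution = 250,340 × £53.58 = £13,413,217.20.
Operating income = contribution − fixed costs = £13,413,217.20 − £4,206,500 = £9,206,717.20.
Interest = £978,100.00, so EBIT − I = £8,228,617.20.
DCL = total CM / (EBIT − I) = £13,413,217.20 / £8,228,617.20 = 1.6301.
%ΔEPS = DCL × %ΔSales = 1.6301 × -22.8% = -37.2%.

-37.2%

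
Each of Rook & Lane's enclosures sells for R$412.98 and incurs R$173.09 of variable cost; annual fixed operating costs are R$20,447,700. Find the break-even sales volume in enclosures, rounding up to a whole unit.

85,238 enclosures

Contribution margin per unit = R$412.98 − R$173.09 = R$239.89.
Break-even Q = R$20,447,700 / R$239.89 = 85,237.82 → 85,238 enclosures.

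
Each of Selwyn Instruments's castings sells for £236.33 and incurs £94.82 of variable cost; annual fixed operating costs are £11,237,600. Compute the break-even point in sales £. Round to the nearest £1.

Contribution margin per unit = £236.33 − £94.82 = £141.51, a CM ratio of £141.51 ÷ £236.33 = 0.5988.
Break-even sales = FC ÷ CM ratio = £11,237,600 × £236.33 / £141.51 = £18,767,451.

£18,767,451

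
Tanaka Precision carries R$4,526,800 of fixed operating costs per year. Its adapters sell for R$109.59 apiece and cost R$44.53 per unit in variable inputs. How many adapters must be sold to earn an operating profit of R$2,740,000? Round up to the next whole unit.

Each unit contributes R$109.59 − R$44.53 = R$65.06.
Units = (FC + target) / CM = (R$4,526,800 + R$2,740,000) / R$65.06 = 111,693.82, so 111,694 adapters.

111,694 adapters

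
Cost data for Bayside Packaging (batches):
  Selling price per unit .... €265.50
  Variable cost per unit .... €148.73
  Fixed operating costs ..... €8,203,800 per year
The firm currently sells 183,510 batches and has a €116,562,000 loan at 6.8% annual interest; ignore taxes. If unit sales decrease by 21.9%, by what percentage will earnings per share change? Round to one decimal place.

Total contribution margin = 183,510 × €116.77 = €21,428,462.70.
Operating income = contribution − fixed costs = €21,428,462.70 − €8,203,800 = €13,224,662.70.
Interest = €7,926,216.00, so EBIT − I = €5,298,446.70.
Degree of combined leverage = contribution ÷ (EBIT − I) = €21,428,462.70 ÷ €5,298,446.70 = 4.0443.
%ΔEPS = DCL × %ΔSales = 4.0443 × -21.9% = -88.6%.

-88.6%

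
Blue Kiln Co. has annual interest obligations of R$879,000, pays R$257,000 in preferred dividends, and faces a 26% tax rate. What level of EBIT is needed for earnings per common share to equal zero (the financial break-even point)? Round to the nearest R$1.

R$1,226,297

Grossing the preferred dividend up to pre-tax terms: R$257,000 / (1 − 0.26) = R$347,297.30.
EPS = 0 when EBIT covers interest plus the pre-tax preferred burden: R$879,000 + R$347,297.30 = R$1,226,297.30.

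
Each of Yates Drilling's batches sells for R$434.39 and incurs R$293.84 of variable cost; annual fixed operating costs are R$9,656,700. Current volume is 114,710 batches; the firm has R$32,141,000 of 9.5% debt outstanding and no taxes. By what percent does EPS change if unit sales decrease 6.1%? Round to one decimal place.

-28.8%

At 114,710 units, contribution = 114,710 × R$140.55 = R$16,122,490.50.
EBIT = R$16,122,490.50 − R$9,656,700 = R$6,465,790.50.
After interest of R$3,053,395.00, pre-tax earnings = R$3,412,395.50.
DCL = total CM / (EBIT − I) = R$16,122,490.50 / R$3,412,395.50 = 4.7247.
EPS therefore changes by 4.7247 × (-6.1%) = -28.8%.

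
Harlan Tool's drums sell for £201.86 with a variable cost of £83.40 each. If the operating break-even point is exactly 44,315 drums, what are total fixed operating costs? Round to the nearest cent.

£5,249,554.90

Each unit contributes £201.86 − £83.40 = £118.46.
Fixed costs = break-even units × CM = 44,315 × £118.46 = £5,249,554.90.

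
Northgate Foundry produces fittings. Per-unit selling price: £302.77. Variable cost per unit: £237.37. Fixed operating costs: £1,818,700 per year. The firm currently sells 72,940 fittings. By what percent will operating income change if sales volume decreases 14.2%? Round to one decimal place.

-22.9%

Total contribution margin = 72,940 × £65.40 = £4,770,276.00.
Operating income = contribution − fixed costs = £4,770,276.00 − £1,818,700 = £2,951,576.00.
DOL = contribution ÷ EBIT = £4,770,276.00 ÷ £2,951,576.00 = 1.6162.
%ΔEBIT = DOL × %ΔSales = 1.6162 × -14.2% = -22.9%.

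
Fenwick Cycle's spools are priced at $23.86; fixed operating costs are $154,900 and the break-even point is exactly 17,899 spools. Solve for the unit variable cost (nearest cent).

Contribution per unit must be FC / Q = $154,900 / 17,899 = $8.6541.
Hence VC = price − CM = $23.86 − $8.6541 = $15.21.

$15.21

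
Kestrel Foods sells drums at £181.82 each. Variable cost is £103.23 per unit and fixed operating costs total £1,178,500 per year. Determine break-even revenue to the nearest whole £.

Contribution margin per unit = £181.82 − £103.23 = £78.59, a CM ratio of £78.59 ÷ £181.82 = 0.4322.
Break-even sales = FC ÷ CM ratio = £1,178,500 × £181.82 / £78.59 = £2,726,490.

£2,726,490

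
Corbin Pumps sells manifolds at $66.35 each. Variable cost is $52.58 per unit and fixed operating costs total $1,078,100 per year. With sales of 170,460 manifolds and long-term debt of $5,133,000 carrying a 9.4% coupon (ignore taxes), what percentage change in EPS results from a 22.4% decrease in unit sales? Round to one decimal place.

At 170,460 units, contribution = 170,460 × $13.77 = $2,347,234.20.
Subtracting fixed costs: EBIT = $2,347,234.20 − $1,078,100 = $1,269,134.20.
Interest = $482,502.00, so EBIT − I = $786,632.20.
DCL = total CM / (EBIT − I) = $2,347,234.20 / $786,632.20 = 2.9839.
%ΔEPS = DCL × %ΔSales = 2.9839 × -22.4% = -66.8%.

-66.8%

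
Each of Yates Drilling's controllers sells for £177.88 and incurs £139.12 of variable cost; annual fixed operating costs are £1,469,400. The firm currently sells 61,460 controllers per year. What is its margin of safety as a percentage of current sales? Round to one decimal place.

38.3%

Each unit contributes £177.88 − £139.12 = £38.76. Break-even units = £1,469,400 ÷ £38.76 = 37,910.22; break-even revenue = 37,910.22 × £177.88 = £6,743,469.35.
Current sales = 61,460 × £177.88 = £10,932,504.80.
Margin of safety = (£10,932,504.80 − £6,743,469.35) ÷ £10,932,504.80 = 38.3%.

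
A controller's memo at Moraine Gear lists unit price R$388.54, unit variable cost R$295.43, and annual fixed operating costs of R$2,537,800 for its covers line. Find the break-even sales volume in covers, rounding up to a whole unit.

27,256 covers

Each unit contributes R$388.54 − R$295.43 = R$93.11.
Break-even volume = fixed costs ÷ CM per unit = R$2,537,800 ÷ R$93.11 = 27,255.93, so 27,256 covers.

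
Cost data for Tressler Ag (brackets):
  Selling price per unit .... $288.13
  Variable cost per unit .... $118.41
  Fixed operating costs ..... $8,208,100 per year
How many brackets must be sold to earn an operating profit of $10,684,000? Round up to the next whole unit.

Unit CM = price − variable cost = $288.13 − $118.41 = $169.72.
Units = (FC + target) / CM = ($8,208,100 + $10,684,000) / $169.72 = 111,313.34, so 111,314 brackets.

111,314 brackets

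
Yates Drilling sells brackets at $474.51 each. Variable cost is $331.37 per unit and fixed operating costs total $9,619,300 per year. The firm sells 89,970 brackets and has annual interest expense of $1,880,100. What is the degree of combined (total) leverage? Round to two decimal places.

9.34

Total contribution margin = 89,970 × $143.14 = $12,878,305.80.
Operating income = contribution − fixed costs = $12,878,305.80 − $9,619,300 = $3,259,005.80. Interest = $1,880,100.00, so EBIT − I = $1,378,905.80.
Degree of total leverage = total CM / (EBIT − interest) = $12,878,305.80 / $1,378,905.80 = 9.3395.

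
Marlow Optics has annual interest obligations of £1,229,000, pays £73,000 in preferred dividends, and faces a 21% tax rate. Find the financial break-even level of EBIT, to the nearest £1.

Grossing the preferred dividend up to pre-tax terms: £73,000 / (1 − 0.21) = £92,405.06.
EPS = 0 when EBIT covers interest plus the pre-tax preferred burden: £1,229,000 + £92,405.06 = £1,321,405.06.

£1,321,405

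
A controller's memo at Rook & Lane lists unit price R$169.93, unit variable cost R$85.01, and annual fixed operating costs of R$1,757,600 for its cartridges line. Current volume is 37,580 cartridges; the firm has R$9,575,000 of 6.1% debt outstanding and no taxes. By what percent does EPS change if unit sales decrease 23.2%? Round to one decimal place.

Total contribution margin = 37,580 × R$84.92 = R$3,191,293.60.
Subtracting fixed costs: EBIT = R$3,191,293.60 − R$1,757,600 = R$1,433,693.60.
After interest of R$584,075.00, pre-tax earnings = R$849,618.60.
DCL = total CM / (EBIT − I) = R$3,191,293.60 / R$849,618.60 = 3.7561.
%ΔEPS = DCL × %ΔSales = 3.7561 × -23.2% = -87.1%.

-87.1%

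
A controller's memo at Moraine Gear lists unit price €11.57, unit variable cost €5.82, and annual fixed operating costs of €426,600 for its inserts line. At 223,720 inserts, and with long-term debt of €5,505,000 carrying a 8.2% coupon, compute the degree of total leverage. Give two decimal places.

At 223,720 units, contribution = 223,720 × €5.75 = €1,286,390.00.
Subtracting fixed costs: EBIT = €1,286,390.00 − €426,600 = €859,790.00. Interest = €451,410.00.
DOL = €1,286,390.00 ÷ €859,790.00 = 1.4962; DFL = €859,790.00 ÷ €408,380.00 = 2.1054.
DCL = DOL × DFL = 1.4962 × 2.1054 = 3.1501.

3.15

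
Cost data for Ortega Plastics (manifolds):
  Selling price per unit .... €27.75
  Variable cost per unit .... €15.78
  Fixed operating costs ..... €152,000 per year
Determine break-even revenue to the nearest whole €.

Contribution margin per unit = €27.75 − €15.78 = €11.97, a CM ratio of €11.97 ÷ €27.75 = 0.4314.
Break-even revenue = fixed costs × price ÷ CM = €152,000 × €27.75 ÷ €11.97 = €352,381.

€352,381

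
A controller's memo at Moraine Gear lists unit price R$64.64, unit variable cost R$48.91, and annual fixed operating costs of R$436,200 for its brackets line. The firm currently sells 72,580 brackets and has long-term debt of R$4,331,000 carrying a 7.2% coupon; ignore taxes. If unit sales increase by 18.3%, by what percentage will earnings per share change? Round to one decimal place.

+53.1%

Total contribution margin = 72,580 × R$15.73 = R$1,141,683.40.
EBIT = R$1,141,683.40 − R$436,200 = R$705,483.40.
Interest = R$311,832.00, so EBIT − I = R$393,651.40.
Degree of combined leverage = contribution ÷ (EBIT − I) = R$1,141,683.40 ÷ R$393,651.40 = 2.9002.
EPS therefore changes by 2.9002 × (+18.3%) = +53.1%.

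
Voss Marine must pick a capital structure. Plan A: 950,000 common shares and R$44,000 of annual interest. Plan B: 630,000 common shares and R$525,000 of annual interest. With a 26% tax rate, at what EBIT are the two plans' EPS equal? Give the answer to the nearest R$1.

At indifference, (EBIT − 44,000)(1 − t)/950,000 = (EBIT − 525,000)(1 − t)/630,000.
Cancelling (1 − t) and cross-multiplying: 630,000·(EBIT − 44,000) = 950,000·(EBIT − 525,000).
EBIT × (950,000 − 630,000) = 525,000 × 950,000 − 44,000 × 630,000 = 471,030,000,000, so EBIT = 471,030,000,000 ÷ 320,000 = 1,471,968.75.

R$1,471,969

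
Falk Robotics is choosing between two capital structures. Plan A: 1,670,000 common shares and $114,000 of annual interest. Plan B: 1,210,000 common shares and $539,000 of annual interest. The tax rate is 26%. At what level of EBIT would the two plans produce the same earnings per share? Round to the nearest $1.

At indifference, (EBIT − 114,000)(1 − t)/1,670,000 = (EBIT − 539,000)(1 − t)/1,210,000.
Cancelling (1 − t) and cross-multiplying: 1,210,000·(EBIT − 114,000) = 1,670,000·(EBIT − 539,000).
Solving, EBIT = (539,000·1,670,000 − 114,000·1,210,000) / (1,670,000 − 1,210,000) = 762,190,000,000 / 460,000 = 1,656,934.78.

$1,656,935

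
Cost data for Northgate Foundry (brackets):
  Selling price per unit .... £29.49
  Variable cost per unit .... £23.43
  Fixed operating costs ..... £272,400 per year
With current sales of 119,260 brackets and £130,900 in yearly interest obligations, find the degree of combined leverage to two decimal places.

2.26

Contribution at this volume is 119,260 × £6.06 = £722,715.60.
Subtracting fixed costs: EBIT = £722,715.60 − £272,400 = £450,315.60. Interest = £130,900.00, so EBIT − I = £319,415.60.
Degree of total leverage = total CM / (EBIT − interest) = £722,715.60 / £319,415.60 = 2.2626.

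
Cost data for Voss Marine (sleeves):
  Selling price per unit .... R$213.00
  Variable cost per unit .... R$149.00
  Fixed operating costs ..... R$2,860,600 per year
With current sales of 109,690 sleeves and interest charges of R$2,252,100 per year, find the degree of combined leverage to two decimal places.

At 109,690 units, contribution = 109,690 × R$64.00 = R$7,020,160.00.
Operating income = contribution − fixed costs = R$7,020,160.00 − R$2,860,600 = R$4,159,560.00. Interest = R$2,252,100.00.
DOL = R$7,020,160.00 ÷ R$4,159,560.00 = 1.6877; DFL = R$4,159,560.00 ÷ R$1,907,460.00 = 2.1807.
Combined leverage = 1.6877 × 2.1807 = 3.6804.

3.68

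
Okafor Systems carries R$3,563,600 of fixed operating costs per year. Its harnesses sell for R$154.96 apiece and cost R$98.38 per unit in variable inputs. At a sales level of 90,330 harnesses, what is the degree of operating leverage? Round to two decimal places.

At 90,330 units, contribution = 90,330 × R$56.58 = R$5,110,871.40.
Operating income = contribution − fixed costs = R$5,110,871.40 − R$3,563,600 = R$1,547,271.40.
DOL = contribution ÷ EBIT = R$5,110,871.40 ÷ R$1,547,271.40 = 3.3032.

3.30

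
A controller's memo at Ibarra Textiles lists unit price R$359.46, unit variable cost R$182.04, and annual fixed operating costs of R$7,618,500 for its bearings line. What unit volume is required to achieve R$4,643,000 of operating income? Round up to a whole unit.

Each unit contributes R$359.46 − R$182.04 = R$177.42.
Units = (FC + target) / CM = (R$7,618,500 + R$4,643,000) / R$177.42 = 69,110.02, so 69,111 bearings.

69,111 bearings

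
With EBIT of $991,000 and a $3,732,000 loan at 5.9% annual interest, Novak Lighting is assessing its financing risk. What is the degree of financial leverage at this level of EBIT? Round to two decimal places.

1.29

Interest = $220,188.00.
Degree of financial leverage = EBIT / (EBIT − interest) = $991,000 / $770,812.00 = 1.2857.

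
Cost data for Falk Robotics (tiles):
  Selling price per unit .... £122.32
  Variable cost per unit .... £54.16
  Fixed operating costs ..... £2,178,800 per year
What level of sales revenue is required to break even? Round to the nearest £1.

Contribution margin per unit = £122.32 − £54.16 = £68.16, a CM ratio of £68.16 ÷ £122.32 = 0.5572.
Break-even revenue = fixed costs × price ÷ CM = £2,178,800 × £122.32 ÷ £68.16 = £3,910,077.

£3,910,077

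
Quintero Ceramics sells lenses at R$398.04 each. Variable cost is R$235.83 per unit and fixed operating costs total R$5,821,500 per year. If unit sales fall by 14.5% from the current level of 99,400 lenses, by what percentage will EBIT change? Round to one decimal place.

Total contribution margin = 99,400 × R$162.21 = R$16,123,674.00.
Subtracting fixed costs: EBIT = R$16,123,674.00 − R$5,821,500 = R$10,302,174.00.
So DOL = total CM / EBIT = R$16,123,674.00 / R$10,302,174.00 = 1.5651.
%ΔEBIT = DOL × %ΔSales = 1.5651 × -14.5% = -22.7%.

-22.7%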